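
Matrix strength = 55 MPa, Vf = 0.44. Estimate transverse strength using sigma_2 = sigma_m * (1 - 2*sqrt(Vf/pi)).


factor = 1 - 2*sqrt(0.44/pi) = 0.2515
sigma_2 = 55 * 0.2515 = 13.83 MPa

13.83 MPa


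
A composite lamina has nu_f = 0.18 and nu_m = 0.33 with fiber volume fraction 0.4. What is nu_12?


nu_12 = nu_f*Vf + nu_m*(1-Vf) = 0.18*0.4 + 0.33*0.6 = 0.27

0.27


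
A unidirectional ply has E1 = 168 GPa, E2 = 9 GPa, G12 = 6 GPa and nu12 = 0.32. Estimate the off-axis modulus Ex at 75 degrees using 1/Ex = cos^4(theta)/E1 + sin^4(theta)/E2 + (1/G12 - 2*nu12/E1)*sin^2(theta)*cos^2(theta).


cos^4(75) = 0.004487, sin^4(75) = 0.870513, sin^2(75)*cos^2(75) = 0.0625
1/G12 - 2*nu12/E1 = 1/6 - 2*0.32/168 = 0.162857 GPa^-1
1/Ex = 0.004487/168 + 0.870513/9 + 0.162857*0.0625 = 0.1069289 GPa^-1
Ex = 9.35 GPa

9.35 GPa


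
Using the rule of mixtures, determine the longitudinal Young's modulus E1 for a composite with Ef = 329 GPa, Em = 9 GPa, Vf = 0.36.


E1 = Ef*Vf + Em*(1-Vf) = 329*0.36 + 9*0.64 = 124.2 GPa

124.2 GPa


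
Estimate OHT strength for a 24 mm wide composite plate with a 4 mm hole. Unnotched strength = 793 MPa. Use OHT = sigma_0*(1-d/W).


OHT = sigma_0*(1-d/W) = 793*(1-4/24) = 660.8 MPa

660.8 MPa


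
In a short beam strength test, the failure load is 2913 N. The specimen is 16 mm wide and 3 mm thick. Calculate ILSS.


ILSS = 3F/(4bh) = 3*2913/(4*16*3) = 45.52 MPa

45.52 MPa


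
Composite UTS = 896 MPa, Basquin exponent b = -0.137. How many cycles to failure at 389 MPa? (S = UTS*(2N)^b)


N = 0.5 * (S/UTS)^(1/b) = 0.5 * (389/896)^(1/-0.137) = 220.7608 cycles

220.7608 cycles


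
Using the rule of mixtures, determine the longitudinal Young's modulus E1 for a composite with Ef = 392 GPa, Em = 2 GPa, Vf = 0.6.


E1 = Ef*Vf + Em*(1-Vf) = 392*0.6 + 2*0.4 = 236.0 GPa

236.0 GPa


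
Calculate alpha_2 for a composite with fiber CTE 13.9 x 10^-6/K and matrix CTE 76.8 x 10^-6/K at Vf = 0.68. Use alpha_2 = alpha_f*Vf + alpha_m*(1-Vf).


alpha_2 = alpha_f*Vf + alpha_m*(1-Vf) = 13.9*0.68 + 76.8*0.32 = 34.0 x 10^-6/K

34.0 x 10^-6/K


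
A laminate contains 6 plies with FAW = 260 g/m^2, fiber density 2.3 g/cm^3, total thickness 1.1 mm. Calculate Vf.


Vf = n * FAW / (rho_f * h * 1000) = 6 * 260 / (2.3 * 1.1 * 1000) = 0.6166

0.6166


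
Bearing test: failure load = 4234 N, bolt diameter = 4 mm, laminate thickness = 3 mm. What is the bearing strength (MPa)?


sigma_br = F/(d*h) = 4234/(4*3) = 352.8 MPa

352.8 MPa


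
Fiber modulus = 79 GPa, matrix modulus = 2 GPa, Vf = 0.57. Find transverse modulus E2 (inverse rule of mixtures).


1/E2 = Vf/Ef + (1-Vf)/Em = 0.57/79 + 0.43/2
E2 = 4.5 GPa

4.5 GPa


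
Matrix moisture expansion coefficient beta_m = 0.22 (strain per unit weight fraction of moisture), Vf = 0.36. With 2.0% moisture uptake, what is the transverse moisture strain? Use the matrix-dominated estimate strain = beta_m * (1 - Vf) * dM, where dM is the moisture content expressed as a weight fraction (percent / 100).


dM = 2.0/100 = 0.02
strain = beta_m * (1-Vf) * dM = 0.22 * 0.64 * 0.02 = 0.002816

0.002816


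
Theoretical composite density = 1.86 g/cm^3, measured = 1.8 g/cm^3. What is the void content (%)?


Void% = (rho_theo - rho_actual)/rho_theo * 100 = (1.86 - 1.8)/1.86 * 100 = 3.23%

3.23%


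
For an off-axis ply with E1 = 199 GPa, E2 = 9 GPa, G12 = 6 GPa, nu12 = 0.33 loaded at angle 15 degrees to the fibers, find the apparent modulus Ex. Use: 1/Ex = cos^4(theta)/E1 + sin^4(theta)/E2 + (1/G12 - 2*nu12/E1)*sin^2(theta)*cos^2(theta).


cos^4(15) = 0.870513, sin^4(15) = 0.004487, sin^2(15)*cos^2(15) = 0.0625
1/G12 - 2*nu12/E1 = 1/6 - 2*0.33/199 = 0.16335 GPa^-1
1/Ex = 0.870513/199 + 0.004487/9 + 0.16335*0.0625 = 0.0150824 GPa^-1
Ex = 66.3 GPa

66.3 GPa


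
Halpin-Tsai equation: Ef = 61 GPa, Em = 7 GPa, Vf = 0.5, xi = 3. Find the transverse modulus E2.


eta = (Ef/Em - 1)/(Ef/Em + xi) = (8.7143 - 1)/(8.7143 + 3) = 0.6585
E2 = Em*(1+xi*eta*Vf)/(1-eta*Vf) = 20.75 GPa

20.75 GPa


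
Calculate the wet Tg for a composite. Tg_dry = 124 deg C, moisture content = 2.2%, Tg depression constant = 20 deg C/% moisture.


Tg_wet = Tg_dry - k*moisture = 124 - 20*2.2 = 80.0 deg C

80.0 deg C


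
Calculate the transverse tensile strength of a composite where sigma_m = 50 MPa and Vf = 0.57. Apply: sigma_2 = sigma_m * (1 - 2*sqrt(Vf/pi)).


factor = 1 - 2*sqrt(0.57/pi) = 0.1481
sigma_2 = 50 * 0.1481 = 7.4 MPa

7.4 MPa


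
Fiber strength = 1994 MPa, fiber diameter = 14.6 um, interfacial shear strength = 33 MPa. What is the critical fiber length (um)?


Lc = sigma_f * d / (2 * tau_i) = 1994 * 14.6 / (2 * 33) = 441.1 um

441.1 um


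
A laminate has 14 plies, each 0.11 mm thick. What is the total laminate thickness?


h = n * t_ply = 14 * 0.11 = 1.54 mm

1.54 mm


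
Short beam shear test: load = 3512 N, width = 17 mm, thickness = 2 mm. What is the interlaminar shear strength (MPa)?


ILSS = 3F/(4bh) = 3*3512/(4*17*2) = 77.47 MPa

77.47 MPa


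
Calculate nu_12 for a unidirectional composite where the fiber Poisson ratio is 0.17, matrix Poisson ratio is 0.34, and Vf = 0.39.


nu_12 = nu_f*Vf + nu_m*(1-Vf) = 0.17*0.39 + 0.34*0.61 = 0.2737

0.2737


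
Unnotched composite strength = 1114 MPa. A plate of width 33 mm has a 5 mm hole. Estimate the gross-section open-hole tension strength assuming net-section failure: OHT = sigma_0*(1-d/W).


OHT = sigma_0*(1-d/W) = 1114*(1-5/33) = 945.2 MPa

945.2 MPa


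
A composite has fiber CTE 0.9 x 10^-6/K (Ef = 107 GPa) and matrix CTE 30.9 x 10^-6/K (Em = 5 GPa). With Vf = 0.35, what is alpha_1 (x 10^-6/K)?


E1 = Ef*Vf + Em*(1-Vf) = 40.7
alpha_1 = (alpha_f*Ef*Vf + alpha_m*Em*(1-Vf))/E1 = 3.3 x 10^-6/K

3.3 x 10^-6/K


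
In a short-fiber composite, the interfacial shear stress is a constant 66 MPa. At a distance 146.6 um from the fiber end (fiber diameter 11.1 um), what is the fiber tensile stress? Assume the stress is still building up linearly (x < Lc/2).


Force balance: sigma_f * (pi*d^2/4) = tau * (pi*d) * x  ->  sigma_f = 4 * tau * x / d
sigma_f = 4 * 66 * 146.6 / 11.1 = 3486.7 MPa

3486.7 MPa


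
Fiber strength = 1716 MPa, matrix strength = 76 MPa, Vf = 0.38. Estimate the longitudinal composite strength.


sigma_1 = sigma_f*Vf + sigma_m*(1-Vf) = 1716*0.38 + 76*0.62 = 699.2 MPa

699.2 MPa


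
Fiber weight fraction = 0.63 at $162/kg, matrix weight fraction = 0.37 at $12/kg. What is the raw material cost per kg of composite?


Cost = cost_f*Wf + cost_m*Wm = 162*0.63 + 12*0.37 = $106.5/kg

$106.5/kg


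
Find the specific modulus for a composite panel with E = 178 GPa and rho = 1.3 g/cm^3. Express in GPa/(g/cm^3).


Specific stiffness = E/rho = 178/1.3 = 136.9 GPa/(g/cm^3)

136.9 GPa/(g/cm^3)


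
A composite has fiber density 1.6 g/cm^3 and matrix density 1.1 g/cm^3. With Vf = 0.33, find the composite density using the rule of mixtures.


rho_c = rho_f*Vf + rho_m*(1-Vf) = 1.6*0.33 + 1.1*0.67 = 1.265 g/cm^3

1.265 g/cm^3


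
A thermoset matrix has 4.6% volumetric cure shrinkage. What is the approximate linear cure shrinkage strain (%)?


Linear shrinkage ≈ vol_shrink/3 = 4.6/3 = 1.533%

1.533%


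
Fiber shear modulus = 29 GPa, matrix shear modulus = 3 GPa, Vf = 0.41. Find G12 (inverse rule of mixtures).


1/G12 = Vf/Gf + (1-Vf)/Gm = 0.41/29 + 0.59/3
G12 = 4.74 GPa

4.74 GPa


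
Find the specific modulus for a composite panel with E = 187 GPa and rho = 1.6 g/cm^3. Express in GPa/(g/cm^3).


Specific stiffness = E/rho = 187/1.6 = 116.9 GPa/(g/cm^3)

116.9 GPa/(g/cm^3)


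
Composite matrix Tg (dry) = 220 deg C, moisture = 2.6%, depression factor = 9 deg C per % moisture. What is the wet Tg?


Tg_wet = Tg_dry - k*moisture = 220 - 9*2.6 = 196.6 deg C

196.6 deg C


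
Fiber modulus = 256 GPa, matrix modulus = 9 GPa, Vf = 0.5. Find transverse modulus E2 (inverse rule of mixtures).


1/E2 = Vf/Ef + (1-Vf)/Em = 0.5/256 + 0.5/9
E2 = 17.39 GPa

17.39 GPa


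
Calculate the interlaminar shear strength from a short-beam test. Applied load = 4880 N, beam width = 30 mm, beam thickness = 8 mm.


ILSS = 3F/(4bh) = 3*4880/(4*30*8) = 15.25 MPa

15.25 MPa


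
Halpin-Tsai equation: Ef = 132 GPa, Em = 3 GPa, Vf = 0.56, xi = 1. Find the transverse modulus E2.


eta = (Ef/Em - 1)/(Ef/Em + xi) = (44.0 - 1)/(44.0 + 1) = 0.9556
E2 = Em*(1+xi*eta*Vf)/(1-eta*Vf) = 9.91 GPa

9.91 GPa


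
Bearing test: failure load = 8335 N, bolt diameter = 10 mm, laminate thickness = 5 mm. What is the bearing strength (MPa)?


sigma_br = F/(d*h) = 8335/(10*5) = 166.7 MPa

166.7 MPa


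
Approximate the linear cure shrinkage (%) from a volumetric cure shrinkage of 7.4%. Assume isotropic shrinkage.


Linear shrinkage ≈ vol_shrink/3 = 7.4/3 = 2.467%

2.467%


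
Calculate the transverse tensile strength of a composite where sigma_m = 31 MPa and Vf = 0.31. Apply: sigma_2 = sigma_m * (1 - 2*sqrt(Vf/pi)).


factor = 1 - 2*sqrt(0.31/pi) = 0.3717
sigma_2 = 31 * 0.3717 = 11.52 MPa

11.52 MPa


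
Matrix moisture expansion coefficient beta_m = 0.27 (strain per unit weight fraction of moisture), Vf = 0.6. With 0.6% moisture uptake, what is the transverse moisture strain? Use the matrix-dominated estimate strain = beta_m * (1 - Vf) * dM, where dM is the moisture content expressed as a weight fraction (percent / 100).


dM = 0.6/100 = 0.006
strain = beta_m * (1-Vf) * dM = 0.27 * 0.4 * 0.006 = 0.000648

0.000648


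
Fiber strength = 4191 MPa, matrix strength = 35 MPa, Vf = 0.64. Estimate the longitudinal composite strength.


sigma_1 = sigma_f*Vf + sigma_m*(1-Vf) = 4191*0.64 + 35*0.36 = 2694.8 MPa

2694.8 MPa


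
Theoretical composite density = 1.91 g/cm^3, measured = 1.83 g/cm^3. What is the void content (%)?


Void% = (rho_theo - rho_actual)/rho_theo * 100 = (1.91 - 1.83)/1.91 * 100 = 4.19%

4.19%


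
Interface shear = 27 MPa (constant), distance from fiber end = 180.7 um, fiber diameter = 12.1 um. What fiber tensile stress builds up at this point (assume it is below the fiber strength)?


Force balance: sigma_f * (pi*d^2/4) = tau * (pi*d) * x  ->  sigma_f = 4 * tau * x / d
sigma_f = 4 * 27 * 180.7 / 12.1 = 1612.9 MPa

1612.9 MPa


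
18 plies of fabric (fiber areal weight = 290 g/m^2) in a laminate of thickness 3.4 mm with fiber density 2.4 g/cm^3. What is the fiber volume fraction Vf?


Vf = n * FAW / (rho_f * h * 1000) = 18 * 290 / (2.4 * 3.4 * 1000) = 0.6397

0.6397


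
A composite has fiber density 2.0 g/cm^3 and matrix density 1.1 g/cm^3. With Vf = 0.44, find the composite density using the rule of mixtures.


rho_c = rho_f*Vf + rho_m*(1-Vf) = 2.0*0.44 + 1.1*0.56 = 1.496 g/cm^3

1.496 g/cm^3


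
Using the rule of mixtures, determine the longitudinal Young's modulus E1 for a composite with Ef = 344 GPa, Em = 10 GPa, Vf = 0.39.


E1 = Ef*Vf + Em*(1-Vf) = 344*0.39 + 10*0.61 = 140.26 GPa

140.26 GPa


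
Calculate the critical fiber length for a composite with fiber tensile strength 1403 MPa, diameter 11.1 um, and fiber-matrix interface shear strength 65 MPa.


Lc = sigma_f * d / (2 * tau_i) = 1403 * 11.1 / (2 * 65) = 119.8 um

119.8 um


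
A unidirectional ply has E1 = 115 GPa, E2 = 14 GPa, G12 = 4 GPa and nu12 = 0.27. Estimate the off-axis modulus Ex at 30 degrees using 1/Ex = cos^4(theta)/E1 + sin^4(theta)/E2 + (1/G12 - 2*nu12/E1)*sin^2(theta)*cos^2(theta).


cos^4(30) = 0.5625, sin^4(30) = 0.0625, sin^2(30)*cos^2(30) = 0.1875
1/G12 - 2*nu12/E1 = 1/4 - 2*0.27/115 = 0.245304 GPa^-1
1/Ex = 0.5625/115 + 0.0625/14 + 0.245304*0.1875 = 0.0553502 GPa^-1
Ex = 18.07 GPa

18.07 GPa


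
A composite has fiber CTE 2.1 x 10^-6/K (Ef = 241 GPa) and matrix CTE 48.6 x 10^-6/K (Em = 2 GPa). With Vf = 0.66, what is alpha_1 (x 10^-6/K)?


E1 = Ef*Vf + Em*(1-Vf) = 159.74
alpha_1 = (alpha_f*Ef*Vf + alpha_m*Em*(1-Vf))/E1 = 2.3 x 10^-6/K

2.3 x 10^-6/K


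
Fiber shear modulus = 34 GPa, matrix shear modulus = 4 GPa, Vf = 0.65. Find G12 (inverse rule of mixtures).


1/G12 = Vf/Gf + (1-Vf)/Gm = 0.65/34 + 0.35/4
G12 = 9.38 GPa

9.38 GPa


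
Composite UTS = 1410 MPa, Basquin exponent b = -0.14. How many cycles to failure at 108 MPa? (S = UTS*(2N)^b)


N = 0.5 * (S/UTS)^(1/b) = 0.5 * (108/1410)^(1/-0.14) = 4.6659e+07 cycles

4.6659e+07 cycles


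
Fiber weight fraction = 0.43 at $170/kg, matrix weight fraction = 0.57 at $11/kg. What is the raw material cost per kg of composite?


Cost = cost_f*Wf + cost_m*Wm = 170*0.43 + 11*0.57 = $79.37/kg

$79.37/kg


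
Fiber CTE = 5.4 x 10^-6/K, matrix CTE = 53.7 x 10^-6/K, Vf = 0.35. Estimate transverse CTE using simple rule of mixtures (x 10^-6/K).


alpha_2 = alpha_f*Vf + alpha_m*(1-Vf) = 5.4*0.35 + 53.7*0.65 = 36.8 x 10^-6/K

36.8 x 10^-6/K


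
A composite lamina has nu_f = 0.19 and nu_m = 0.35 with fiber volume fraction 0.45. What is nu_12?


nu_12 = nu_f*Vf + nu_m*(1-Vf) = 0.19*0.45 + 0.35*0.55 = 0.278

0.278


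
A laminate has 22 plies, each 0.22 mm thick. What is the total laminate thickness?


h = n * t_ply = 22 * 0.22 = 4.84 mm

4.84 mm


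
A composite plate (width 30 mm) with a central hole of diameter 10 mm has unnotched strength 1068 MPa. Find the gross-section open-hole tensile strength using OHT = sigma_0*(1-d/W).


OHT = sigma_0*(1-d/W) = 1068*(1-10/30) = 712.0 MPa

712.0 MPa


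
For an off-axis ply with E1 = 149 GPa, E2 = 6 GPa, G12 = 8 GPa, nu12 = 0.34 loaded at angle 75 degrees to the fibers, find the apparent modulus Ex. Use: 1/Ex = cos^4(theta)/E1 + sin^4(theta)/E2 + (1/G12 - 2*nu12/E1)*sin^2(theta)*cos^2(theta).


cos^4(75) = 0.004487, sin^4(75) = 0.870513, sin^2(75)*cos^2(75) = 0.0625
1/G12 - 2*nu12/E1 = 1/8 - 2*0.34/149 = 0.120436 GPa^-1
1/Ex = 0.004487/149 + 0.870513/6 + 0.120436*0.0625 = 0.1526428 GPa^-1
Ex = 6.55 GPa

6.55 GPa


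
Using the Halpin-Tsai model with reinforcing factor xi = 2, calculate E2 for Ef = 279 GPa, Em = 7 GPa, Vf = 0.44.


eta = (Ef/Em - 1)/(Ef/Em + xi) = (39.8571 - 1)/(39.8571 + 2) = 0.9283
E2 = Em*(1+xi*eta*Vf)/(1-eta*Vf) = 21.5 GPa

21.5 GPa


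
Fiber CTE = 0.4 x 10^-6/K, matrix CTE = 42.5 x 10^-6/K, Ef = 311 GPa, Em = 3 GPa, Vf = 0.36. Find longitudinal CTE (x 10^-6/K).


E1 = Ef*Vf + Em*(1-Vf) = 113.88
alpha_1 = (alpha_f*Ef*Vf + alpha_m*Em*(1-Vf))/E1 = 1.11 x 10^-6/K

1.11 x 10^-6/K


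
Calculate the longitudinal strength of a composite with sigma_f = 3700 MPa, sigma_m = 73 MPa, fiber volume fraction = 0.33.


sigma_1 = sigma_f*Vf + sigma_m*(1-Vf) = 3700*0.33 + 73*0.67 = 1269.9 MPa

1269.9 MPa


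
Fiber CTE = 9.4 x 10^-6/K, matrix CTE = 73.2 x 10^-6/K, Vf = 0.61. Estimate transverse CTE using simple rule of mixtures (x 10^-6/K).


alpha_2 = alpha_f*Vf + alpha_m*(1-Vf) = 9.4*0.61 + 73.2*0.39 = 34.3 x 10^-6/K

34.3 x 10^-6/K


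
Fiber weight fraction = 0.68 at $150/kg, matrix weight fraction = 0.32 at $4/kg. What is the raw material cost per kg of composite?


Cost = cost_f*Wf + cost_m*Wm = 150*0.68 + 4*0.32 = $103.28/kg

$103.28/kg


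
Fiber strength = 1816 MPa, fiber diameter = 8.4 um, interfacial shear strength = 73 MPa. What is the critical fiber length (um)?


Lc = sigma_f * d / (2 * tau_i) = 1816 * 8.4 / (2 * 73) = 104.5 um

104.5 um


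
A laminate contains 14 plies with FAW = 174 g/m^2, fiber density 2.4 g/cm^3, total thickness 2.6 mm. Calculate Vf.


Vf = n * FAW / (rho_f * h * 1000) = 14 * 174 / (2.4 * 2.6 * 1000) = 0.3904

0.3904


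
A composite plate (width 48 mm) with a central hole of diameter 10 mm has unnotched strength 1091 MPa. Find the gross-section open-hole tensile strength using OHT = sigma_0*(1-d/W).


OHT = sigma_0*(1-d/W) = 1091*(1-10/48) = 863.7 MPa

863.7 MPa


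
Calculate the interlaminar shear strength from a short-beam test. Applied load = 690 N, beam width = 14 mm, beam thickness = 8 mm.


ILSS = 3F/(4bh) = 3*690/(4*14*8) = 4.62 MPa

4.62 MPa


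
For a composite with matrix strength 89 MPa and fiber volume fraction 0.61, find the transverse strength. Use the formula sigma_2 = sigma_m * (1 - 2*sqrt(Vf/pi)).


factor = 1 - 2*sqrt(0.61/pi) = 0.1187
sigma_2 = 89 * 0.1187 = 10.56 MPa

10.56 MPa


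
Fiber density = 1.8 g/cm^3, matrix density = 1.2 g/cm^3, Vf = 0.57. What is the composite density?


rho_c = rho_f*Vf + rho_m*(1-Vf) = 1.8*0.57 + 1.2*0.43 = 1.542 g/cm^3

1.542 g/cm^3


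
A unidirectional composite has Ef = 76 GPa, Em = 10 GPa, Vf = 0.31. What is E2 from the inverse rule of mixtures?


1/E2 = Vf/Ef + (1-Vf)/Em = 0.31/76 + 0.69/10
E2 = 13.68 GPa

13.68 GPa


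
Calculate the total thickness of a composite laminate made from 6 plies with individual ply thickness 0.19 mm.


h = n * t_ply = 6 * 0.19 = 1.14 mm

1.14 mm


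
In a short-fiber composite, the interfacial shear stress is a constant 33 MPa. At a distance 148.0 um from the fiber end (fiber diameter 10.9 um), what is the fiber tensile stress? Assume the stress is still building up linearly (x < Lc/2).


Force balance: sigma_f * (pi*d^2/4) = tau * (pi*d) * x  ->  sigma_f = 4 * tau * x / d
sigma_f = 4 * 33 * 148.0 / 10.9 = 1792.3 MPa

1792.3 MPa


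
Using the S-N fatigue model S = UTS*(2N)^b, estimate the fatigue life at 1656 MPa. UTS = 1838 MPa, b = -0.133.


N = 0.5 * (S/UTS)^(1/b) = 0.5 * (1656/1838)^(1/-0.133) = 1.0951 cycles

1.0951 cycles


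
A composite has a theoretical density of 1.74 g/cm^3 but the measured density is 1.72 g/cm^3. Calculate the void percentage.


Void% = (rho_theo - rho_actual)/rho_theo * 100 = (1.74 - 1.72)/1.74 * 100 = 1.15%

1.15%


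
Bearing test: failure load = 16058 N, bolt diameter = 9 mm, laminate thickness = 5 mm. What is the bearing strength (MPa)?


sigma_br = F/(d*h) = 16058/(9*5) = 356.8 MPa

356.8 MPa


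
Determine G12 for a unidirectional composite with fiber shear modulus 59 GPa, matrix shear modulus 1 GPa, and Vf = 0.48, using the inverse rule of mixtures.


1/G12 = Vf/Gf + (1-Vf)/Gm = 0.48/59 + 0.52/1
G12 = 1.89 GPa

1.89 GPa


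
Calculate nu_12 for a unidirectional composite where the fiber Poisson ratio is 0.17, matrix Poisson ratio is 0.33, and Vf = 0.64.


nu_12 = nu_f*Vf + nu_m*(1-Vf) = 0.17*0.64 + 0.33*0.36 = 0.2276

0.2276


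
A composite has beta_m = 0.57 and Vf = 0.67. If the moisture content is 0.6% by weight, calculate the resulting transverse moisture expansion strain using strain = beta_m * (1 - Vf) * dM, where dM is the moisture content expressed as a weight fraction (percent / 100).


dM = 0.6/100 = 0.006
strain = beta_m * (1-Vf) * dM = 0.57 * 0.33 * 0.006 = 0.0011286

0.0011286


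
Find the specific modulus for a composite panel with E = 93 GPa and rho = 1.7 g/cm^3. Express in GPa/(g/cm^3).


Specific stiffness = E/rho = 93/1.7 = 54.7 GPa/(g/cm^3)

54.7 GPa/(g/cm^3)


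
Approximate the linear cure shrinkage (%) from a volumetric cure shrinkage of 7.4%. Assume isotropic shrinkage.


Linear shrinkage ≈ vol_shrink/3 = 7.4/3 = 2.467%

2.467%


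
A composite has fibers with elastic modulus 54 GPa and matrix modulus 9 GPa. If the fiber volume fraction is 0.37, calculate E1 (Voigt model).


E1 = Ef*Vf + Em*(1-Vf) = 54*0.37 + 9*0.63 = 25.65 GPa

25.65 GPa


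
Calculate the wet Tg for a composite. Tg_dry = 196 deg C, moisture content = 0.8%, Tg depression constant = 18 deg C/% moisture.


Tg_wet = Tg_dry - k*moisture = 196 - 18*0.8 = 181.6 deg C

181.6 deg C


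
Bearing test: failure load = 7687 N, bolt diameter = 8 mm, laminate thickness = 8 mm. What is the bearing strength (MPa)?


sigma_br = F/(d*h) = 7687/(8*8) = 120.1 MPa

120.1 MPa


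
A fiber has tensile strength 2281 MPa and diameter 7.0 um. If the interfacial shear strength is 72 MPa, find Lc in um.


Lc = sigma_f * d / (2 * tau_i) = 2281 * 7.0 / (2 * 72) = 110.9 um

110.9 um


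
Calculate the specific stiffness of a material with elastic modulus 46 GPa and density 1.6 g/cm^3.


Specific stiffness = E/rho = 46/1.6 = 28.8 GPa/(g/cm^3)

28.8 GPa/(g/cm^3)


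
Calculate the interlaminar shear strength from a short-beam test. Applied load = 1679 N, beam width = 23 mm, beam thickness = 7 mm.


ILSS = 3F/(4bh) = 3*1679/(4*23*7) = 7.82 MPa

7.82 MPa


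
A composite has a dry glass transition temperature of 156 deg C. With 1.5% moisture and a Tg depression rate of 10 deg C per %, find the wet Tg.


Tg_wet = Tg_dry - k*moisture = 156 - 10*1.5 = 141.0 deg C

141.0 deg C


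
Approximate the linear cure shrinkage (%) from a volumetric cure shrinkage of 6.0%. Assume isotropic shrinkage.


Linear shrinkage ≈ vol_shrink/3 = 6.0/3 = 2.0%

2.0%


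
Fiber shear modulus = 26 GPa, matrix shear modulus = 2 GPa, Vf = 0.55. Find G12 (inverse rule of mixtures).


1/G12 = Vf/Gf + (1-Vf)/Gm = 0.55/26 + 0.45/2
G12 = 4.06 GPa

4.06 GPa


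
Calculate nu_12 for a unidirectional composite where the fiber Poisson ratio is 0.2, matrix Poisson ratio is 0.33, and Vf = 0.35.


nu_12 = nu_f*Vf + nu_m*(1-Vf) = 0.2*0.35 + 0.33*0.65 = 0.2845

0.2845


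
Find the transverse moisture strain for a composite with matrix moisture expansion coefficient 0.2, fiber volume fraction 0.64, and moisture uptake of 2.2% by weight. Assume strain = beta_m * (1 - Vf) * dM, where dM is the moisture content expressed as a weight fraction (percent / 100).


dM = 2.2/100 = 0.022
strain = beta_m * (1-Vf) * dM = 0.2 * 0.36 * 0.022 = 0.001584

0.001584


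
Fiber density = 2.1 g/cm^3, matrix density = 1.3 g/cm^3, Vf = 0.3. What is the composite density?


rho_c = rho_f*Vf + rho_m*(1-Vf) = 2.1*0.3 + 1.3*0.7 = 1.54 g/cm^3

1.54 g/cm^3


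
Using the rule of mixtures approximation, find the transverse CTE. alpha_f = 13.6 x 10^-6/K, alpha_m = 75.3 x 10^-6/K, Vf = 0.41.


alpha_2 = alpha_f*Vf + alpha_m*(1-Vf) = 13.6*0.41 + 75.3*0.59 = 50.0 x 10^-6/K

50.0 x 10^-6/K


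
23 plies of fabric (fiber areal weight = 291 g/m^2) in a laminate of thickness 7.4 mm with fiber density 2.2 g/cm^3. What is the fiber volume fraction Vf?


Vf = n * FAW / (rho_f * h * 1000) = 23 * 291 / (2.2 * 7.4 * 1000) = 0.4111

0.4111


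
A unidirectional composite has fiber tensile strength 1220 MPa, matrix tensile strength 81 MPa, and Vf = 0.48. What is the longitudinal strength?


sigma_1 = sigma_f*Vf + sigma_m*(1-Vf) = 1220*0.48 + 81*0.52 = 627.7 MPa

627.7 MPa


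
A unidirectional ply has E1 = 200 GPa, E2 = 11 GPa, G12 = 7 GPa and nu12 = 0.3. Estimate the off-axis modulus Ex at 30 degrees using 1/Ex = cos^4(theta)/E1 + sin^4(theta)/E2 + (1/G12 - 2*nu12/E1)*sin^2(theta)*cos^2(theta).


cos^4(30) = 0.5625, sin^4(30) = 0.0625, sin^2(30)*cos^2(30) = 0.1875
1/G12 - 2*nu12/E1 = 1/7 - 2*0.3/200 = 0.139857 GPa^-1
1/Ex = 0.5625/200 + 0.0625/11 + 0.139857*0.1875 = 0.0347175 GPa^-1
Ex = 28.8 GPa

28.8 GPa


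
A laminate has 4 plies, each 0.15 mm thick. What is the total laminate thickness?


h = n * t_ply = 4 * 0.15 = 0.6 mm

0.6 mm


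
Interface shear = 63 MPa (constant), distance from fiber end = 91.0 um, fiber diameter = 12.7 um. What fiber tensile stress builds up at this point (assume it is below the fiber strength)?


Force balance: sigma_f * (pi*d^2/4) = tau * (pi*d) * x  ->  sigma_f = 4 * tau * x / d
sigma_f = 4 * 63 * 91.0 / 12.7 = 1805.7 MPa

1805.7 MPa


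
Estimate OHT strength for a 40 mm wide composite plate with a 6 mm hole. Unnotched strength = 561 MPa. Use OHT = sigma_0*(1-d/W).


OHT = sigma_0*(1-d/W) = 561*(1-6/40) = 476.9 MPa

476.9 MPa


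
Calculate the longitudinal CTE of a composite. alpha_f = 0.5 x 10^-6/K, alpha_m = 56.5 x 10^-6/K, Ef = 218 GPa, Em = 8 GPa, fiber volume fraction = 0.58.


E1 = Ef*Vf + Em*(1-Vf) = 129.8
alpha_1 = (alpha_f*Ef*Vf + alpha_m*Em*(1-Vf))/E1 = 1.95 x 10^-6/K

1.95 x 10^-6/K


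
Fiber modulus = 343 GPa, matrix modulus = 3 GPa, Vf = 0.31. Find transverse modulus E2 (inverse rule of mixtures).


1/E2 = Vf/Ef + (1-Vf)/Em = 0.31/343 + 0.69/3
E2 = 4.33 GPa

4.33 GPa


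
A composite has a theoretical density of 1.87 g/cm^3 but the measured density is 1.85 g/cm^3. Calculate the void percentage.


Void% = (rho_theo - rho_actual)/rho_theo * 100 = (1.87 - 1.85)/1.87 * 100 = 1.07%

1.07%


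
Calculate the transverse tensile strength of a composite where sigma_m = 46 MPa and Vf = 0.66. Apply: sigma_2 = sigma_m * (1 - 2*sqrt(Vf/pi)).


factor = 1 - 2*sqrt(0.66/pi) = 0.0833
sigma_2 = 46 * 0.0833 = 3.83 MPa

3.83 MPa


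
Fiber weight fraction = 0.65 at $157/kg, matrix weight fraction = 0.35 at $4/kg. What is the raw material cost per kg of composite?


Cost = cost_f*Wf + cost_m*Wm = 157*0.65 + 4*0.35 = $103.45/kg

$103.45/kg


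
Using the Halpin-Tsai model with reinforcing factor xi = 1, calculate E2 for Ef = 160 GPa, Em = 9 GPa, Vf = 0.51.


eta = (Ef/Em - 1)/(Ef/Em + xi) = (17.7778 - 1)/(17.7778 + 1) = 0.8935
E2 = Em*(1+xi*eta*Vf)/(1-eta*Vf) = 24.07 GPa

24.07 GPa


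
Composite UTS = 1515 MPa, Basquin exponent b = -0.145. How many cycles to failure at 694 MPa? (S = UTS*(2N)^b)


N = 0.5 * (S/UTS)^(1/b) = 0.5 * (694/1515)^(1/-0.145) = 108.9601 cycles

108.9601 cycles


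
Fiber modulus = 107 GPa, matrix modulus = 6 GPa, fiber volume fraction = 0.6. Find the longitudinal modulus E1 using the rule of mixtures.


E1 = Ef*Vf + Em*(1-Vf) = 107*0.6 + 6*0.4 = 66.6 GPa

66.6 GPa


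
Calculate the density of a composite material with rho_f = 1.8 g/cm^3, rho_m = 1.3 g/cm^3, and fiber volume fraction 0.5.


rho_c = rho_f*Vf + rho_m*(1-Vf) = 1.8*0.5 + 1.3*0.5 = 1.55 g/cm^3

1.55 g/cm^3


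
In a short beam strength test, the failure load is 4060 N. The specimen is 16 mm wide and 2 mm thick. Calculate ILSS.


ILSS = 3F/(4bh) = 3*4060/(4*16*2) = 95.16 MPa

95.16 MPa


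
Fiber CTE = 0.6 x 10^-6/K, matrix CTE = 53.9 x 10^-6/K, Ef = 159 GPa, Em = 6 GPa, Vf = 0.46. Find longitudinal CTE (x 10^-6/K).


E1 = Ef*Vf + Em*(1-Vf) = 76.38
alpha_1 = (alpha_f*Ef*Vf + alpha_m*Em*(1-Vf))/E1 = 2.86 x 10^-6/K

2.86 x 10^-6/K


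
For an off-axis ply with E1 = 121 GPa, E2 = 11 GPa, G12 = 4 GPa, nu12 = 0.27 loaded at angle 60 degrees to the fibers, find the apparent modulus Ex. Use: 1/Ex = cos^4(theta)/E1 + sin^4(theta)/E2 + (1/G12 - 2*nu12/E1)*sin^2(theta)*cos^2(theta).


cos^4(60) = 0.0625, sin^4(60) = 0.5625, sin^2(60)*cos^2(60) = 0.1875
1/G12 - 2*nu12/E1 = 1/4 - 2*0.27/121 = 0.245537 GPa^-1
1/Ex = 0.0625/121 + 0.5625/11 + 0.245537*0.1875 = 0.0976911 GPa^-1
Ex = 10.24 GPa

10.24 GPa


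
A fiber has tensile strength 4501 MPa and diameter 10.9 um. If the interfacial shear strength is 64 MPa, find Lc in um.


Lc = sigma_f * d / (2 * tau_i) = 4501 * 10.9 / (2 * 64) = 383.3 um

383.3 um


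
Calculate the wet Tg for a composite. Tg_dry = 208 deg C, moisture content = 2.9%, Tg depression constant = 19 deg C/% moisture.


Tg_wet = Tg_dry - k*moisture = 208 - 19*2.9 = 152.9 deg C

152.9 deg C


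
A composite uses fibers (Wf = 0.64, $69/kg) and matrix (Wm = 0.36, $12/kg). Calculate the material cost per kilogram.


Cost = cost_f*Wf + cost_m*Wm = 69*0.64 + 12*0.36 = $48.48/kg

$48.48/kg


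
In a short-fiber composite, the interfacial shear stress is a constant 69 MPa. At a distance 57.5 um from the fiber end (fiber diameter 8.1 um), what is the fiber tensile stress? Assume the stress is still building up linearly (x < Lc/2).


Force balance: sigma_f * (pi*d^2/4) = tau * (pi*d) * x  ->  sigma_f = 4 * tau * x / d
sigma_f = 4 * 69 * 57.5 / 8.1 = 1959.3 MPa

1959.3 MPa


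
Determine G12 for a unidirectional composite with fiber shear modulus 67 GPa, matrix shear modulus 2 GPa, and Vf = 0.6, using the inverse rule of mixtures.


1/G12 = Vf/Gf + (1-Vf)/Gm = 0.6/67 + 0.4/2
G12 = 4.79 GPa

4.79 GPa


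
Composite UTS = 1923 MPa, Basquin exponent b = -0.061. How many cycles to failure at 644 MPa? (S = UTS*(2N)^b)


N = 0.5 * (S/UTS)^(1/b) = 0.5 * (644/1923)^(1/-0.061) = 3.0718e+07 cycles

3.0718e+07 cycles


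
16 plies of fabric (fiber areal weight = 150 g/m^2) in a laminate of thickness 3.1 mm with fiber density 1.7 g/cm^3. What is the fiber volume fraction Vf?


Vf = n * FAW / (rho_f * h * 1000) = 16 * 150 / (1.7 * 3.1 * 1000) = 0.4554

0.4554


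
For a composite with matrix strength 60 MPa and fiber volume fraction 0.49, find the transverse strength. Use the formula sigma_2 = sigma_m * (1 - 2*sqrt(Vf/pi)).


factor = 1 - 2*sqrt(0.49/pi) = 0.2101
sigma_2 = 60 * 0.2101 = 12.61 MPa

12.61 MPa


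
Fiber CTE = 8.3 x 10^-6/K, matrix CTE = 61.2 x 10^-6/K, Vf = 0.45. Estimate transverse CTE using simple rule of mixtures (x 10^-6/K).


alpha_2 = alpha_f*Vf + alpha_m*(1-Vf) = 8.3*0.45 + 61.2*0.55 = 37.4 x 10^-6/K

37.4 x 10^-6/K


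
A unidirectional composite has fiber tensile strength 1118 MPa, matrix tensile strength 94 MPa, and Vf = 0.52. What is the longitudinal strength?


sigma_1 = sigma_f*Vf + sigma_m*(1-Vf) = 1118*0.52 + 94*0.48 = 626.5 MPa

626.5 MPa


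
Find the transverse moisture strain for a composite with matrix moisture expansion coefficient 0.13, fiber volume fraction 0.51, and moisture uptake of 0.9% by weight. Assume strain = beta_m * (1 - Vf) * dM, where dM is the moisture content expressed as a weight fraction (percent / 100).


dM = 0.9/100 = 0.009
strain = beta_m * (1-Vf) * dM = 0.13 * 0.49 * 0.009 = 0.0005733

0.0005733


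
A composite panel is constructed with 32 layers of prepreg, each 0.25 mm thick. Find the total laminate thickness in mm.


h = n * t_ply = 32 * 0.25 = 8.0 mm

8.0 mm


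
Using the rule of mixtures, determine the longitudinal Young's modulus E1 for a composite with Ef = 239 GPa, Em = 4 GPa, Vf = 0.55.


E1 = Ef*Vf + Em*(1-Vf) = 239*0.55 + 4*0.45 = 133.25 GPa

133.25 GPa


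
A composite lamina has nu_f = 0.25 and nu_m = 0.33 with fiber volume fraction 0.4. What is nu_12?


nu_12 = nu_f*Vf + nu_m*(1-Vf) = 0.25*0.4 + 0.33*0.6 = 0.298

0.298


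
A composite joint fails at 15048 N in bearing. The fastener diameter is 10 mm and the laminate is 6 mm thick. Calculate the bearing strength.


sigma_br = F/(d*h) = 15048/(10*6) = 250.8 MPa

250.8 MPa


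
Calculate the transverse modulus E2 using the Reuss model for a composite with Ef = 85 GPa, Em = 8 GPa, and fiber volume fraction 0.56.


1/E2 = Vf/Ef + (1-Vf)/Em = 0.56/85 + 0.44/8
E2 = 16.24 GPa

16.24 GPa


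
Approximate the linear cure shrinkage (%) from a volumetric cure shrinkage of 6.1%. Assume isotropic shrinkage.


Linear shrinkage ≈ vol_shrink/3 = 6.1/3 = 2.033%

2.033%


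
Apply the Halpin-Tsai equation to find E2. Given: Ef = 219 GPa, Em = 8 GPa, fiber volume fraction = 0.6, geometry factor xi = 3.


eta = (Ef/Em - 1)/(Ef/Em + xi) = (27.375 - 1)/(27.375 + 3) = 0.8683
E2 = Em*(1+xi*eta*Vf)/(1-eta*Vf) = 42.8 GPa

42.8 GPa


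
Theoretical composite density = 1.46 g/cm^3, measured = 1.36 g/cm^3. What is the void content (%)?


Void% = (rho_theo - rho_actual)/rho_theo * 100 = (1.46 - 1.36)/1.46 * 100 = 6.85%

6.85%


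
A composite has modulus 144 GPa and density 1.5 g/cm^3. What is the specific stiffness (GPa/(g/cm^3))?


Specific stiffness = E/rho = 144/1.5 = 96.0 GPa/(g/cm^3)

96.0 GPa/(g/cm^3)


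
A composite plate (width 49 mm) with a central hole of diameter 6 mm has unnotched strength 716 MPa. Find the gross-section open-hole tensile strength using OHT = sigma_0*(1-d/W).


OHT = sigma_0*(1-d/W) = 716*(1-6/49) = 628.3 MPa

628.3 MPa


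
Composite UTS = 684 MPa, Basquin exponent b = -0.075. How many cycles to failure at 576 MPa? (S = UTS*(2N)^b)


N = 0.5 * (S/UTS)^(1/b) = 0.5 * (576/684)^(1/-0.075) = 4.9441 cycles

4.9441 cycles


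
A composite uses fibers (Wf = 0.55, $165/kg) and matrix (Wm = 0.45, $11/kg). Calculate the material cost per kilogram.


Cost = cost_f*Wf + cost_m*Wm = 165*0.55 + 11*0.45 = $95.7/kg

$95.7/kg


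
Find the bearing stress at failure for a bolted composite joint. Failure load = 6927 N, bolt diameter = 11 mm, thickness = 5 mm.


sigma_br = F/(d*h) = 6927/(11*5) = 125.9 MPa

125.9 MPa


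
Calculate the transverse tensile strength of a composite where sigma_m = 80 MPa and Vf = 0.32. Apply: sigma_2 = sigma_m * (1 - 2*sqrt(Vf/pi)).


factor = 1 - 2*sqrt(0.32/pi) = 0.3617
sigma_2 = 80 * 0.3617 = 28.94 MPa

28.94 MPa


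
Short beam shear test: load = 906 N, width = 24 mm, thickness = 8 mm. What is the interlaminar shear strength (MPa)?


ILSS = 3F/(4bh) = 3*906/(4*24*8) = 3.54 MPa

3.54 MPa


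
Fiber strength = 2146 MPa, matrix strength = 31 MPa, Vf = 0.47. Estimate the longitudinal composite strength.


sigma_1 = sigma_f*Vf + sigma_m*(1-Vf) = 2146*0.47 + 31*0.53 = 1025.1 MPa

1025.1 MPa


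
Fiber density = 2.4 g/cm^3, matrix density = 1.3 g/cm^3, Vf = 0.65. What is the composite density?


rho_c = rho_f*Vf + rho_m*(1-Vf) = 2.4*0.65 + 1.3*0.35 = 2.015 g/cm^3

2.015 g/cm^3


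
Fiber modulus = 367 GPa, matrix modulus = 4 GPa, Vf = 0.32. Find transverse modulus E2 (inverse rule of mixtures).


1/E2 = Vf/Ef + (1-Vf)/Em = 0.32/367 + 0.68/4
E2 = 5.85 GPa

5.85 GPa


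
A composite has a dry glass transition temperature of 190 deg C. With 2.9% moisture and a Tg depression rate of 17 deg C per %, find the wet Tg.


Tg_wet = Tg_dry - k*moisture = 190 - 17*2.9 = 140.7 deg C

140.7 deg C


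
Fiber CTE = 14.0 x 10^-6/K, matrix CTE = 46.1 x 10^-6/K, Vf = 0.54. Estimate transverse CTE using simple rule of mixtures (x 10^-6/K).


alpha_2 = alpha_f*Vf + alpha_m*(1-Vf) = 14.0*0.54 + 46.1*0.46 = 28.8 x 10^-6/K

28.8 x 10^-6/K


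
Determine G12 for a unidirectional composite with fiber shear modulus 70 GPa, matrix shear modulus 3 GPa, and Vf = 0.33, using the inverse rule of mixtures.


1/G12 = Vf/Gf + (1-Vf)/Gm = 0.33/70 + 0.67/3
G12 = 4.39 GPa

4.39 GPa


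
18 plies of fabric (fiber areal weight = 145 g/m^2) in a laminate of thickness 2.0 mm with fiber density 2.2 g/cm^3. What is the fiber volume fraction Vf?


Vf = n * FAW / (rho_f * h * 1000) = 18 * 145 / (2.2 * 2.0 * 1000) = 0.5932

0.5932


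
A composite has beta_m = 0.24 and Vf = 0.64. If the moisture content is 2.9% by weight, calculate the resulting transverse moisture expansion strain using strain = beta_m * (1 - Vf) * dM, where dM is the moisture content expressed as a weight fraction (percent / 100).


dM = 2.9/100 = 0.029
strain = beta_m * (1-Vf) * dM = 0.24 * 0.36 * 0.029 = 0.0025056

0.0025056


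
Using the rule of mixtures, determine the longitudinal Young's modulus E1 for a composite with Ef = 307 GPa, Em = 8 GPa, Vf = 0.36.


E1 = Ef*Vf + Em*(1-Vf) = 307*0.36 + 8*0.64 = 115.64 GPa

115.64 GPa


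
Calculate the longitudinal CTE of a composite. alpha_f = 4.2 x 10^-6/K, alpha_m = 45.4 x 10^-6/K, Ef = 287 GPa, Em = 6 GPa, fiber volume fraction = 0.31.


E1 = Ef*Vf + Em*(1-Vf) = 93.11
alpha_1 = (alpha_f*Ef*Vf + alpha_m*Em*(1-Vf))/E1 = 6.03 x 10^-6/K

6.03 x 10^-6/K


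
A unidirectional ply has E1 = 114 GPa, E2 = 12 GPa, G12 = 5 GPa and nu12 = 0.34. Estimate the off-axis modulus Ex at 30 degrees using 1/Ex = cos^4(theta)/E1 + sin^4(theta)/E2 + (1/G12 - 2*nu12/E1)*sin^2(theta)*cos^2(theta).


cos^4(30) = 0.5625, sin^4(30) = 0.0625, sin^2(30)*cos^2(30) = 0.1875
1/G12 - 2*nu12/E1 = 1/5 - 2*0.34/114 = 0.194035 GPa^-1
1/Ex = 0.5625/114 + 0.0625/12 + 0.194035*0.1875 = 0.0465241 GPa^-1
Ex = 21.49 GPa

21.49 GPa


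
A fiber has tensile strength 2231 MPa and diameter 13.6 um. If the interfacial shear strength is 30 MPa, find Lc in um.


Lc = sigma_f * d / (2 * tau_i) = 2231 * 13.6 / (2 * 30) = 505.7 um

505.7 um


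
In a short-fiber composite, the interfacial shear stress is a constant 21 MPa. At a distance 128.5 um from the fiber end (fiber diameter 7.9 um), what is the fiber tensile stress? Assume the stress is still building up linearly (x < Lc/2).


Force balance: sigma_f * (pi*d^2/4) = tau * (pi*d) * x  ->  sigma_f = 4 * tau * x / d
sigma_f = 4 * 21 * 128.5 / 7.9 = 1366.3 MPa

1366.3 MPa


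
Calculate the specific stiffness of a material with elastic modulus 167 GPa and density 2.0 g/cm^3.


Specific stiffness = E/rho = 167/2.0 = 83.5 GPa/(g/cm^3)

83.5 GPa/(g/cm^3)


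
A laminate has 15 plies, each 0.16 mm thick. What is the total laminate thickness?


h = n * t_ply = 15 * 0.16 = 2.4 mm

2.4 mm


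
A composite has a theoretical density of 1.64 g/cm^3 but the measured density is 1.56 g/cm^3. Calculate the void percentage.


Void% = (rho_theo - rho_actual)/rho_theo * 100 = (1.64 - 1.56)/1.64 * 100 = 4.88%

4.88%


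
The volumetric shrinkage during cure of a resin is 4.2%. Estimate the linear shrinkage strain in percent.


Linear shrinkage ≈ vol_shrink/3 = 4.2/3 = 1.4%

1.4%


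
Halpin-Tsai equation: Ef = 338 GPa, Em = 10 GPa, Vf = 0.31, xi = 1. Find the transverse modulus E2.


eta = (Ef/Em - 1)/(Ef/Em + xi) = (33.8 - 1)/(33.8 + 1) = 0.9425
E2 = Em*(1+xi*eta*Vf)/(1-eta*Vf) = 18.26 GPa

18.26 GPa


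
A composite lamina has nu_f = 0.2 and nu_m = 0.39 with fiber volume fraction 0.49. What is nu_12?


nu_12 = nu_f*Vf + nu_m*(1-Vf) = 0.2*0.49 + 0.39*0.51 = 0.2969

0.2969


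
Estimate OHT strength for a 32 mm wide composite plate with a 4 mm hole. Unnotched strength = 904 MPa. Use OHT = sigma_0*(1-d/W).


OHT = sigma_0*(1-d/W) = 904*(1-4/32) = 791.0 MPa

791.0 MPa


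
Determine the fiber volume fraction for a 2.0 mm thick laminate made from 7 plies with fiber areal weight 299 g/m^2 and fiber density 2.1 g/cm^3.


Vf = n * FAW / (rho_f * h * 1000) = 7 * 299 / (2.1 * 2.0 * 1000) = 0.4983

0.4983


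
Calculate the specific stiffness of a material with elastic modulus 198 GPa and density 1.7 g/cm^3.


Specific stiffness = E/rho = 198/1.7 = 116.5 GPa/(g/cm^3)

116.5 GPa/(g/cm^3)


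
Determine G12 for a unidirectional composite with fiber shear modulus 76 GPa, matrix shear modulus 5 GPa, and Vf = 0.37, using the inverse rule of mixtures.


1/G12 = Vf/Gf + (1-Vf)/Gm = 0.37/76 + 0.63/5
G12 = 7.64 GPa

7.64 GPa


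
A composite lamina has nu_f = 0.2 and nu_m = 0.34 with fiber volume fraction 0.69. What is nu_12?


nu_12 = nu_f*Vf + nu_m*(1-Vf) = 0.2*0.69 + 0.34*0.31 = 0.2434

0.2434


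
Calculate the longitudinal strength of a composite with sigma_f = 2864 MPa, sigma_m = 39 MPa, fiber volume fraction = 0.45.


sigma_1 = sigma_f*Vf + sigma_m*(1-Vf) = 2864*0.45 + 39*0.55 = 1310.3 MPa

1310.3 MPa


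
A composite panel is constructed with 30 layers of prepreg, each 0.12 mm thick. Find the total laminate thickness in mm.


h = n * t_ply = 30 * 0.12 = 3.6 mm

3.6 mm


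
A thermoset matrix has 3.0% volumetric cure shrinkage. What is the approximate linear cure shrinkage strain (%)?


Linear shrinkage ≈ vol_shrink/3 = 3.0/3 = 1.0%

1.0%


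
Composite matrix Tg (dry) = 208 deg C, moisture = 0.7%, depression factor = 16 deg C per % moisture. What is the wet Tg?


Tg_wet = Tg_dry - k*moisture = 208 - 16*0.7 = 196.8 deg C

196.8 deg C


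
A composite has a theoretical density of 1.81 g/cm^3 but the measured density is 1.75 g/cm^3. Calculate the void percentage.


Void% = (rho_theo - rho_actual)/rho_theo * 100 = (1.81 - 1.75)/1.81 * 100 = 3.31%

3.31%


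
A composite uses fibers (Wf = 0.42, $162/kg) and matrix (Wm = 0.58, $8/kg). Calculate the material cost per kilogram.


Cost = cost_f*Wf + cost_m*Wm = 162*0.42 + 8*0.58 = $72.68/kg

$72.68/kg


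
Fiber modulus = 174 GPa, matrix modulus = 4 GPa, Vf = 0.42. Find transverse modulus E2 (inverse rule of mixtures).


1/E2 = Vf/Ef + (1-Vf)/Em = 0.42/174 + 0.58/4
E2 = 6.78 GPa

6.78 GPa


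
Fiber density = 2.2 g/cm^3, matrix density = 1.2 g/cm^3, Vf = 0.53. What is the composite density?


rho_c = rho_f*Vf + rho_m*(1-Vf) = 2.2*0.53 + 1.2*0.47 = 1.73 g/cm^3

1.73 g/cm^3


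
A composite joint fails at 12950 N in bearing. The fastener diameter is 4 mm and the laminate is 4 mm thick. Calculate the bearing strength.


sigma_br = F/(d*h) = 12950/(4*4) = 809.4 MPa

809.4 MPa
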